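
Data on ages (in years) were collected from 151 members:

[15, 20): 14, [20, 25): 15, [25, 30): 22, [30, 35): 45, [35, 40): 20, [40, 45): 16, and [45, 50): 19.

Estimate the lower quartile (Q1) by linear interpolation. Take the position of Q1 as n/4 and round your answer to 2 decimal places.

26.99

Cumulative frequencies: 14, 29, 51, 96, 116, 132, 151
n = 151; position = n/4 = 37.75.
This falls in the class [25, 30): L = 25, F = 29, f = 22, h = 5.
Lower quartile ≈ 25 + ((37.75 − 29) / 22) × 5 = 26.9886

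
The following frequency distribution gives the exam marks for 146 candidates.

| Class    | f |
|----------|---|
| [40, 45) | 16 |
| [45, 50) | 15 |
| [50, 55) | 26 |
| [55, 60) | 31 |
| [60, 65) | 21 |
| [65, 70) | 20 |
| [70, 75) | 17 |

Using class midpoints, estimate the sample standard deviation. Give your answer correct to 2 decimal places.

9.13

Midpoints: 42.5, 47.5, 52.5, 57.5, 62.5, 67.5, 72.5
n = 146, Σfm = 8435, mean = 57.7740
Σfm² = 499412.5
Σf(m − x̄)² = Σfm² − (Σfm)²/n = 499412.5 − 8435²/146 = 12089.0411
Sample variance = 12089.0411 / 145 = 83.3727
Standard deviation = √83.3727 = 9.1309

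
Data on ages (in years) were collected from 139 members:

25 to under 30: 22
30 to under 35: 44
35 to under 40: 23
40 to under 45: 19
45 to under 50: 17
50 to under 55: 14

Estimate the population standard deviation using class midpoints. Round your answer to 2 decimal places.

7.87

Midpoints: 27.5, 32.5, 37.5, 42.5, 47.5, 52.5
n = 139, Σfm = 5247.5, mean = 37.7518
Σfm² = 206718.75
Σf(m − x̄)² = Σfm² − (Σfm)²/n = 206718.75 − 5247.5²/139 = 8616.1871
Population variance = 8616.1871 / 139 = 61.9870
Standard deviation = √61.9870 = 7.8732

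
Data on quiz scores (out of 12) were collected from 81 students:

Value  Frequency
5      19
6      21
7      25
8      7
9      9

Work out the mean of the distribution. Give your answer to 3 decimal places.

Values: 5, 6, 7, 8, 9
Σfx = 19×5 + 21×6 + 25×7 + 7×8 + 9×9 = 533
n = Σf = 81
Mean = 533 / 81 = 6.5802

6.580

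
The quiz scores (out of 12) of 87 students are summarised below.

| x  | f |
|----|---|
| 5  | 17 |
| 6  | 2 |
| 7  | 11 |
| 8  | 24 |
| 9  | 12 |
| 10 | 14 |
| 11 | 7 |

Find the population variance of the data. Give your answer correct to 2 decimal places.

Values: 5, 6, 7, 8, 9, 10, 11
n = 87, Σfx = 691, mean = 7.9425
Σfx² = 5791
Σf(x − x̄)² = Σfx² − (Σfx)²/n = 5791 − 691²/87 = 302.7126
Population variance = 302.7126 / 87 = 3.4795

3.48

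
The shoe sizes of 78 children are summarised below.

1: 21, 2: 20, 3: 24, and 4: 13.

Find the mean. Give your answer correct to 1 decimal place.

Values: 1, 2, 3, 4
Σfx = 21×1 + 20×2 + 24×3 + 13×4 = 185
n = Σf = 78
Mean = 185 / 78 = 2.3718

2.4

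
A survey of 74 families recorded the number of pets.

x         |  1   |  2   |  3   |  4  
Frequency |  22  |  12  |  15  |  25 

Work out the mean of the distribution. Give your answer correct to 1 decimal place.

2.6

Values: 1, 2, 3, 4
Σfx = 22×1 + 12×2 + 15×3 + 25×4 = 191
n = Σf = 74
Mean = 191 / 74 = 2.5811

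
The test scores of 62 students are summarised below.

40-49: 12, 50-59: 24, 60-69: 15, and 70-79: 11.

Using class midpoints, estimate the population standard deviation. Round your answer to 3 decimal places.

9.912

Midpoints: 44.5, 54.5, 64.5, 74.5
n = 62, Σfm = 3629, mean = 58.5323
Σfm² = 218505.5
Σf(m − x̄)² = Σfm² − (Σfm)²/n = 218505.5 − 3629²/62 = 6091.9355
Population variance = 6091.9355 / 62 = 98.2570
Standard deviation = √98.2570 = 9.9125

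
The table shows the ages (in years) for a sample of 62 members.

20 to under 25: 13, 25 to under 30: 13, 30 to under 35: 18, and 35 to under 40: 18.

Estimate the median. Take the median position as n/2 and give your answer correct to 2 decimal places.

31.39

Cumulative frequencies: 13, 26, 44, 62
n = 62; position = n/2 = 31.
This falls in the class 30 to under 35: L = 30, F = 26, f = 18, h = 5.
Median ≈ 30 + ((31 − 26) / 18) × 5 = 31.3889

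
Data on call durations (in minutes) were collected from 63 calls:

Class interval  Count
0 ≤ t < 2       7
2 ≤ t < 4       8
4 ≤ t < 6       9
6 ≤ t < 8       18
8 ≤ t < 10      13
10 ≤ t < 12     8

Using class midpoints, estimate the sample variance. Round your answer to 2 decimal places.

Midpoints: 1, 3, 5, 7, 9, 11
n = 63, Σfm = 407, mean = 6.4603
Σfm² = 3207
Σf(m − x̄)² = Σfm² − (Σfm)²/n = 3207 − 407²/63 = 577.6508
Sample variance = 577.6508 / 62 = 9.3169

9.32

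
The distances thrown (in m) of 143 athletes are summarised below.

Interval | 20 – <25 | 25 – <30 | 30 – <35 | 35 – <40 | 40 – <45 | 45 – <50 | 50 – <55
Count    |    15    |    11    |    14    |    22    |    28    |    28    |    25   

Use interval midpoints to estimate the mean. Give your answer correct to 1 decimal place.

40.2

Midpoints: 22.5, 27.5, 32.5, 37.5, 42.5, 47.5, 52.5
Σfm = 15×22.5 + 11×27.5 + 14×32.5 + 22×37.5 + 28×42.5 + 28×47.5 + 25×52.5 = 5752.5
n = Σf = 143
Mean = 5752.5 / 143 = 40.2273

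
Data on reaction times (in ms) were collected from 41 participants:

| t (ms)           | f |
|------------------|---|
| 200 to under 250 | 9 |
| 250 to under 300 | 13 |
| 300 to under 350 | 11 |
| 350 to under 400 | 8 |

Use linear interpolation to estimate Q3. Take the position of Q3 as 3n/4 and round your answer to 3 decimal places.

339.773

Cumulative frequencies: 9, 22, 33, 41
n = 41; position = 3n/4 = 30.75.
This falls in the class 300 to under 350: L = 300, F = 22, f = 11, h = 50.
Upper quartile ≈ 300 + ((30.75 − 22) / 11) × 50 = 339.7727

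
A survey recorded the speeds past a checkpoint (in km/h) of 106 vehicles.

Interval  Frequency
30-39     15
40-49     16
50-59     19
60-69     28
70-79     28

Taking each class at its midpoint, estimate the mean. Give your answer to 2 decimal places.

58.08

Midpoints: 34.5, 44.5, 54.5, 64.5, 74.5
Σfm = 15×34.5 + 16×44.5 + 19×54.5 + 28×64.5 + 28×74.5 = 6157
n = Σf = 106
Mean = 6157 / 106 = 58.0849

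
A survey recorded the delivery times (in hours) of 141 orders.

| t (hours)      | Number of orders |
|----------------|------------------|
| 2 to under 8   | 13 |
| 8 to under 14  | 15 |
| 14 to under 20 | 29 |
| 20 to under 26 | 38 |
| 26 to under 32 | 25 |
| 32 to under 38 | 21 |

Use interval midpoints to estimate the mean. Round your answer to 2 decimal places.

Midpoints: 5, 11, 17, 23, 29, 35
Σfm = 13×5 + 15×11 + 29×17 + 38×23 + 25×29 + 21×35 = 3057
n = Σf = 141
Mean = 3057 / 141 = 21.6809

21.68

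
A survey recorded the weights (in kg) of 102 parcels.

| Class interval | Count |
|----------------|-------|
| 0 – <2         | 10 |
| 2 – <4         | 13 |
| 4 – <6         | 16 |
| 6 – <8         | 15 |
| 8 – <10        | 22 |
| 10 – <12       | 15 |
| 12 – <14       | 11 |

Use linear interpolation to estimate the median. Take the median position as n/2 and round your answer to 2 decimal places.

Cumulative frequencies: 10, 23, 39, 54, 76, 91, 102
n = 102; position = n/2 = 51.
This falls in the class 6 – <8: L = 6, F = 39, f = 15, h = 2.
Median ≈ 6 + ((51 − 39) / 15) × 2 = 7.6000

7.60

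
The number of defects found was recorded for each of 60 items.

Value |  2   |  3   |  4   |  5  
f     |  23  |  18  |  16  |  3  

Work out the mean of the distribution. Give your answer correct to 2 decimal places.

Values: 2, 3, 4, 5
Σfx = 23×2 + 18×3 + 16×4 + 3×5 = 179
n = Σf = 60
Mean = 179 / 60 = 2.9833

2.98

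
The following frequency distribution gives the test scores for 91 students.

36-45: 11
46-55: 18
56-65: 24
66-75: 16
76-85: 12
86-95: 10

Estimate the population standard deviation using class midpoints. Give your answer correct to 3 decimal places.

15.050

Midpoints: 40.5, 50.5, 60.5, 70.5, 80.5, 90.5
n = 91, Σfm = 5805.5, mean = 63.7967
Σfm² = 390982.75
Σf(m − x̄)² = Σfm² − (Σfm)²/n = 390982.75 − 5805.5²/91 = 20610.9890
Population variance = 20610.9890 / 91 = 226.4944
Standard deviation = √226.4944 = 15.0497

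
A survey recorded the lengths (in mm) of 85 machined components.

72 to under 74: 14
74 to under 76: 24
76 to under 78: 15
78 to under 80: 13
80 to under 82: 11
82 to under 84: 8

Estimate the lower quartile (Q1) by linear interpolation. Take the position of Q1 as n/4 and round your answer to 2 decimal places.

Cumulative frequencies: 14, 38, 53, 66, 77, 85
n = 85; position = n/4 = 21.25.
This falls in the class 74 to under 76: L = 74, F = 14, f = 24, h = 2.
Lower quartile ≈ 74 + ((21.25 − 14) / 24) × 2 = 74.6042

74.60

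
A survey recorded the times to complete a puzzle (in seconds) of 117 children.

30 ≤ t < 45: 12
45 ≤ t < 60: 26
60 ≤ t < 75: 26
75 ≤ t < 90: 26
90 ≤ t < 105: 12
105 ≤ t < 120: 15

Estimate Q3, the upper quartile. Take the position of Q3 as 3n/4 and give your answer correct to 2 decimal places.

88.70

Cumulative frequencies: 12, 38, 64, 90, 102, 117
n = 117; position = 3n/4 = 87.75.
This falls in the class 75 ≤ t < 90: L = 75, F = 64, f = 26, h = 15.
Upper quartile ≈ 75 + ((87.75 − 64) / 26) × 15 = 88.7019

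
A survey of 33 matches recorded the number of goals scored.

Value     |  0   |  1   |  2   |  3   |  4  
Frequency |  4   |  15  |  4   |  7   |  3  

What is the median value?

1

Cumulative frequencies: 4, 19, 23, 30, 33
n = 33, so the median is the value in position (n+1)/2 = 17.
Position 17 falls at value 1.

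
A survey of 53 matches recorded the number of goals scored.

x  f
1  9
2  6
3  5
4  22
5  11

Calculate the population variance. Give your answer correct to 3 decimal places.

Values: 1, 2, 3, 4, 5
n = 53, Σfx = 179, mean = 3.3774
Σfx² = 705
Σf(x − x̄)² = Σfx² − (Σfx)²/n = 705 − 179²/53 = 100.4528
Population variance = 100.4528 / 53 = 1.8953

1.895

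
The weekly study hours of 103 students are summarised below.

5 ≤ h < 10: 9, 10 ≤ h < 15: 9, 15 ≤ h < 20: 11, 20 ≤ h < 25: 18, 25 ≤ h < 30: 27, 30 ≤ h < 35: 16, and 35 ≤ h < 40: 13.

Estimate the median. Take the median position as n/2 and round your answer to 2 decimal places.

25.83

Cumulative frequencies: 9, 18, 29, 47, 74, 90, 103
n = 103; position = n/2 = 51.5.
This falls in the class 25 ≤ h < 30: L = 25, F = 47, f = 27, h = 5.
Median ≈ 25 + ((51.5 − 47) / 27) × 5 = 25.8333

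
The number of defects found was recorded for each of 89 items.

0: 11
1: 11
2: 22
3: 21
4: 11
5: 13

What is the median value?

3

Cumulative frequencies: 11, 22, 44, 65, 76, 89
n = 89, so the median is the value in position (n+1)/2 = 45.
Position 45 falls at value 3.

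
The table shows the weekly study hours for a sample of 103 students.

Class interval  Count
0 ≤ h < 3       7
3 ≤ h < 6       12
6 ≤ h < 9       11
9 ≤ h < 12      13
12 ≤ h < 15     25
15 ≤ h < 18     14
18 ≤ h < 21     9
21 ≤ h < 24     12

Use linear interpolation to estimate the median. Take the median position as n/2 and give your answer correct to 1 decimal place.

13.0

Cumulative frequencies: 7, 19, 30, 43, 68, 82, 91, 103
n = 103; position = n/2 = 51.5.
This falls in the class 12 ≤ h < 15: L = 12, F = 43, f = 25, h = 3.
Median ≈ 12 + ((51.5 − 43) / 25) × 3 = 13.0200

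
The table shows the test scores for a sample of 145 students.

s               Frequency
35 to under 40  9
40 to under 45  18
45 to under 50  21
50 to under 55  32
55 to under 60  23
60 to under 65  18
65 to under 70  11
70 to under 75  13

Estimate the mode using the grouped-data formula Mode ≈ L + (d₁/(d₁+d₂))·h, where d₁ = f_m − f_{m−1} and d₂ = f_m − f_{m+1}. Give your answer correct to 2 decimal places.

Modal class: 50 to under 55 (highest frequency 32).
d₁ = 32 − 21 = 11, d₂ = 32 − 23 = 9
Mode ≈ 50 + (11/(11+9)) × 5 = 50 + 2.7500 = 52.7500

52.75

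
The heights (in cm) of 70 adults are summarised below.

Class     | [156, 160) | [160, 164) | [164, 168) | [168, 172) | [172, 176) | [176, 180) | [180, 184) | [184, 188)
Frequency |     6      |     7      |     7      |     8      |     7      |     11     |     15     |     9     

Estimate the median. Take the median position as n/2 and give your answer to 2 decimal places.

176.00

Cumulative frequencies: 6, 13, 20, 28, 35, 46, 61, 70
n = 70; position = n/2 = 35.
This falls in the class [172, 176): L = 172, F = 28, f = 7, h = 4.
Median ≈ 172 + ((35 − 28) / 7) × 4 = 176.0000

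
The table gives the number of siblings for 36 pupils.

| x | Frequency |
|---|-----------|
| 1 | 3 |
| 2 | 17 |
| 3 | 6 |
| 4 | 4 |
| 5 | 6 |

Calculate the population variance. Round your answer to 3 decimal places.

1.546

Values: 1, 2, 3, 4, 5
n = 36, Σfx = 101, mean = 2.8056
Σfx² = 339
Σf(x − x̄)² = Σfx² − (Σfx)²/n = 339 − 101²/36 = 55.6389
Population variance = 55.6389 / 36 = 1.5455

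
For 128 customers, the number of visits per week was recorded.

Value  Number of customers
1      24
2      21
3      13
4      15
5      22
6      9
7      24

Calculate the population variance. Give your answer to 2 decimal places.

Values: 1, 2, 3, 4, 5, 6, 7
n = 128, Σfx = 497, mean = 3.8828
Σfx² = 2515
Σf(x − x̄)² = Σfx² − (Σfx)²/n = 2515 − 497²/128 = 585.2422
Population variance = 585.2422 / 128 = 4.5722

4.57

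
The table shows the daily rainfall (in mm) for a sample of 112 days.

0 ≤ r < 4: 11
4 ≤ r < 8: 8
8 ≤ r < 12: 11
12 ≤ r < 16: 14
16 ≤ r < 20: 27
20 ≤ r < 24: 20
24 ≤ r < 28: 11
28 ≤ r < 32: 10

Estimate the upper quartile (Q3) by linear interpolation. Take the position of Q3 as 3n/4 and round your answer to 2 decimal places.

Cumulative frequencies: 11, 19, 30, 44, 71, 91, 102, 112
n = 112; position = 3n/4 = 84.
This falls in the class 20 ≤ r < 24: L = 20, F = 71, f = 20, h = 4.
Upper quartile ≈ 20 + ((84 − 71) / 20) × 4 = 22.6000

22.60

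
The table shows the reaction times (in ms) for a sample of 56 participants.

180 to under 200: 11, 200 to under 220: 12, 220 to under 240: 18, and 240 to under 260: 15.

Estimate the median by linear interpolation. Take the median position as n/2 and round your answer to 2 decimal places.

Cumulative frequencies: 11, 23, 41, 56
n = 56; position = n/2 = 28.
This falls in the class 220 to under 240: L = 220, F = 23, f = 18, h = 20.
Median ≈ 220 + ((28 − 23) / 18) × 20 = 225.5556

225.56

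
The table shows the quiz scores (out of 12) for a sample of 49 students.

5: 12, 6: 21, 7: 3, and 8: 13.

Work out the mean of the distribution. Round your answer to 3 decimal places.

Values: 5, 6, 7, 8
Σfx = 12×5 + 21×6 + 3×7 + 13×8 = 311
n = Σf = 49
Mean = 311 / 49 = 6.3469

6.347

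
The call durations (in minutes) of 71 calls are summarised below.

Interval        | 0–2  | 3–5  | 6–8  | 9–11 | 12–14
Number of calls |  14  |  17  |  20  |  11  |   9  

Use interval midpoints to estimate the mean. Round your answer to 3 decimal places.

6.324

Midpoints: 1, 4, 7, 10, 13
Σfm = 14×1 + 17×4 + 20×7 + 11×10 + 9×13 = 449
n = Σf = 71
Mean = 449 / 71 = 6.3239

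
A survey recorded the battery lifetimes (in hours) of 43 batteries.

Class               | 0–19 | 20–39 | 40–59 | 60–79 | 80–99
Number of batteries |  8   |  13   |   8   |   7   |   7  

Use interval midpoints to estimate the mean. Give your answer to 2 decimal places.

45.78

Midpoints: 9.5, 29.5, 49.5, 69.5, 89.5
Σfm = 8×9.5 + 13×29.5 + 8×49.5 + 7×69.5 + 7×89.5 = 1968.5
n = Σf = 43
Mean = 1968.5 / 43 = 45.7791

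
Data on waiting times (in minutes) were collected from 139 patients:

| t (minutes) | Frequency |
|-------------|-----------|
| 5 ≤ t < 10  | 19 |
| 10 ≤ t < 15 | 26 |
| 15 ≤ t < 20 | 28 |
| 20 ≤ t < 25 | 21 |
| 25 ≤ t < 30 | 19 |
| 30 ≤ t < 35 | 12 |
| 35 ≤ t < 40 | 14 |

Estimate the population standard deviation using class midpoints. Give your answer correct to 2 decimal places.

9.26

Midpoints: 7.5, 12.5, 17.5, 22.5, 27.5, 32.5, 37.5
n = 139, Σfm = 2867.5, mean = 20.6295
Σfm² = 71068.75
Σf(m − x̄)² = Σfm² − (Σfm)²/n = 71068.75 − 2867.5²/139 = 11913.6691
Population variance = 11913.6691 / 139 = 85.7098
Standard deviation = √85.7098 = 9.2580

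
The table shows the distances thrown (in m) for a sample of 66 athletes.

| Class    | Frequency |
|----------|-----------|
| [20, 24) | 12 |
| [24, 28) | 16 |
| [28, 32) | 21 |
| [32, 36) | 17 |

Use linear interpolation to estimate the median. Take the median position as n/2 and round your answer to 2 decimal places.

28.95

Cumulative frequencies: 12, 28, 49, 66
n = 66; position = n/2 = 33.
This falls in the class [28, 32): L = 28, F = 28, f = 21, h = 4.
Median ≈ 28 + ((33 − 28) / 21) × 4 = 28.9524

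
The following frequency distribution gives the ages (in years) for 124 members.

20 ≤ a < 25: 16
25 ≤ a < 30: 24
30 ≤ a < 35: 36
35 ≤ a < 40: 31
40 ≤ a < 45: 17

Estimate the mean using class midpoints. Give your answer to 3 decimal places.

Midpoints: 22.5, 27.5, 32.5, 37.5, 42.5
Σfm = 16×22.5 + 24×27.5 + 36×32.5 + 31×37.5 + 17×42.5 = 4075
n = Σf = 124
Mean = 4075 / 124 = 32.8629

32.863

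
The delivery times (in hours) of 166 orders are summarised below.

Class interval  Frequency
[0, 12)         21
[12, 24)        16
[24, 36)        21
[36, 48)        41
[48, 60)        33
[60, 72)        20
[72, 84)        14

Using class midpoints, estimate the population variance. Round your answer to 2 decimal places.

445.01

Midpoints: 6, 18, 30, 42, 54, 66, 78
n = 166, Σfm = 6960, mean = 41.9277
Σfm² = 365688
Σf(m − x̄)² = Σfm² − (Σfm)²/n = 365688 − 6960²/166 = 73871.1325
Population variance = 73871.1325 / 166 = 445.0068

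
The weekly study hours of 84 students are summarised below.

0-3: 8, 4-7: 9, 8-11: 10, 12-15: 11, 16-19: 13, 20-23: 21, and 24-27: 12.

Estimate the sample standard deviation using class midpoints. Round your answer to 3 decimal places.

7.666

Midpoints: 1.5, 5.5, 9.5, 13.5, 17.5, 21.5, 25.5
n = 84, Σfm = 1290, mean = 15.3571
Σfm² = 24689
Σf(m − x̄)² = Σfm² − (Σfm)²/n = 24689 − 1290²/84 = 4878.2857
Sample variance = 4878.2857 / 83 = 58.7745
Standard deviation = √58.7745 = 7.6665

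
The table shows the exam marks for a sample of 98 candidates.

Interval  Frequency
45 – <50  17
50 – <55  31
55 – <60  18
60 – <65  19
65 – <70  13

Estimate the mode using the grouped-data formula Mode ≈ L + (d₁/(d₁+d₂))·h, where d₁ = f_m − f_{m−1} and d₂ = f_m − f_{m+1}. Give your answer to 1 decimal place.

Modal class: 50 – <55 (highest frequency 31).
d₁ = 31 − 17 = 14, d₂ = 31 − 18 = 13
Mode ≈ 50 + (14/(14+13)) × 5 = 50 + 2.5926 = 52.5926

52.6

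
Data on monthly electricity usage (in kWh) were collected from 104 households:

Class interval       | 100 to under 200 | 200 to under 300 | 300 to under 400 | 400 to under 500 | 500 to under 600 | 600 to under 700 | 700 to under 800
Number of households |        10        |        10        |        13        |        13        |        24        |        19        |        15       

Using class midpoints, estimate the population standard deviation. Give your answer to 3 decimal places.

Midpoints: 150, 250, 350, 450, 550, 650, 750
n = 104, Σfm = 51200, mean = 492.3077
Σfm² = 28800000
Σf(m − x̄)² = Σfm² − (Σfm)²/n = 28800000 − 51200²/104 = 3593846.1538
Population variance = 3593846.1538 / 104 = 34556.2130
Standard deviation = √34556.2130 = 185.8930

185.893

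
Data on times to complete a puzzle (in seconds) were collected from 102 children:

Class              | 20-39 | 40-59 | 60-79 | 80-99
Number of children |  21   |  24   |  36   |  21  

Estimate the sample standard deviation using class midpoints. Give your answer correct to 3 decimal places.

Midpoints: 29.5, 49.5, 69.5, 89.5
n = 102, Σfm = 6189, mean = 60.6765
Σfm² = 419185.5
Σf(m − x̄)² = Σfm² − (Σfm)²/n = 419185.5 − 6189²/102 = 43658.8235
Sample variance = 43658.8235 / 101 = 432.2656
Standard deviation = √432.2656 = 20.7910

20.791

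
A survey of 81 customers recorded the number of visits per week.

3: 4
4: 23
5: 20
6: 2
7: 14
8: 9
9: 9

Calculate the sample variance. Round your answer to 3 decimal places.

Values: 3, 4, 5, 6, 7, 8, 9
n = 81, Σfx = 467, mean = 5.7654
Σfx² = 2967
Σf(x − x̄)² = Σfx² − (Σfx)²/n = 2967 − 467²/81 = 274.5432
Sample variance = 274.5432 / 80 = 3.4318

3.432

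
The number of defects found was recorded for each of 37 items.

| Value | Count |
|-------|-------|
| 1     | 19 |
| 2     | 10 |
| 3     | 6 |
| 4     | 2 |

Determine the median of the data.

1

Cumulative frequencies: 19, 29, 35, 37
n = 37, so the median is the value in position (n+1)/2 = 19.
Position 19 falls at value 1.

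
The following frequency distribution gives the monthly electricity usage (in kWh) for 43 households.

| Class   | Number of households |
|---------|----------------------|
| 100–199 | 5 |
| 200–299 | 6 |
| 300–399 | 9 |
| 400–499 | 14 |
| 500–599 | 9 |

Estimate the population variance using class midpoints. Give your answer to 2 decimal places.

16289.89

Midpoints: 149.5, 249.5, 349.5, 449.5, 549.5
n = 43, Σfm = 16628.5, mean = 386.7093
Σfm² = 7130860.75
Σf(m − x̄)² = Σfm² − (Σfm)²/n = 7130860.75 − 16628.5²/43 = 700465.1163
Population variance = 700465.1163 / 43 = 16289.8864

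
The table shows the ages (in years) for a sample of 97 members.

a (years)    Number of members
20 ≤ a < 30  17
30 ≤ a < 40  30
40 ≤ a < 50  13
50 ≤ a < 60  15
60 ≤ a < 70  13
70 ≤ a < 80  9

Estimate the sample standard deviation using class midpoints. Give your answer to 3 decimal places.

16.002

Midpoints: 25, 35, 45, 55, 65, 75
n = 97, Σfm = 4405, mean = 45.4124
Σfm² = 224625
Σf(m − x̄)² = Σfm² − (Σfm)²/n = 224625 − 4405²/97 = 24583.5052
Sample variance = 24583.5052 / 96 = 256.0782
Standard deviation = √256.0782 = 16.0024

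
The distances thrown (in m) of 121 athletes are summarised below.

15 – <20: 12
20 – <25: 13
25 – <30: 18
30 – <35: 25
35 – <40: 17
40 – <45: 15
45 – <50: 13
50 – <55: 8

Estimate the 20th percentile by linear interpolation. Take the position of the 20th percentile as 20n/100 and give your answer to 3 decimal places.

24.692

Cumulative frequencies: 12, 25, 43, 68, 85, 100, 113, 121
n = 121; position = 20n/100 = 24.2.
This falls in the class 20 – <25: L = 20, F = 12, f = 13, h = 5.
20th percentile ≈ 20 + ((24.2 − 12) / 13) × 5 = 24.6923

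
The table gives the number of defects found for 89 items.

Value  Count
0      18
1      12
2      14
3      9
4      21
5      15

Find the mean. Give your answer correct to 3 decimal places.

2.539

Values: 0, 1, 2, 3, 4, 5
Σfx = 18×0 + 12×1 + 14×2 + 9×3 + 21×4 + 15×5 = 226
n = Σf = 89
Mean = 226 / 89 = 2.5393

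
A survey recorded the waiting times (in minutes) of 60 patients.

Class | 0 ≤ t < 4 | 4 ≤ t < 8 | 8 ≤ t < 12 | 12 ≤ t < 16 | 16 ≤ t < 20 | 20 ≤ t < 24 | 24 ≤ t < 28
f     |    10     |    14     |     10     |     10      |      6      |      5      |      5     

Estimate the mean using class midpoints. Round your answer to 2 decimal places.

Midpoints: 2, 6, 10, 14, 18, 22, 26
Σfm = 10×2 + 14×6 + 10×10 + 10×14 + 6×18 + 5×22 + 5×26 = 692
n = Σf = 60
Mean = 692 / 60 = 11.5333

11.53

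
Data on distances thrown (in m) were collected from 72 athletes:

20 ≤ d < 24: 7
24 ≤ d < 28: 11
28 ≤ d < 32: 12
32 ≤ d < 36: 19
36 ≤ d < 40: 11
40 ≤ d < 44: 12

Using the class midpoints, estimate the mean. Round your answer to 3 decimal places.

Midpoints: 22, 26, 30, 34, 38, 42
Σfm = 7×22 + 11×26 + 12×30 + 19×34 + 11×38 + 12×42 = 2368
n = Σf = 72
Mean = 2368 / 72 = 32.8889

32.889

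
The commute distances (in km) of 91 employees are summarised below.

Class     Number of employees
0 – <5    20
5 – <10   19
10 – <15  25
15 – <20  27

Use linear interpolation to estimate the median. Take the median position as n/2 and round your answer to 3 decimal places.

Cumulative frequencies: 20, 39, 64, 91
n = 91; position = n/2 = 45.5.
This falls in the class 10 – <15: L = 10, F = 39, f = 25, h = 5.
Median ≈ 10 + ((45.5 − 39) / 25) × 5 = 11.3000

11.300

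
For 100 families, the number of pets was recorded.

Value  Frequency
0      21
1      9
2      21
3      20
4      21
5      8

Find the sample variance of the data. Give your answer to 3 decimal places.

Values: 0, 1, 2, 3, 4, 5
n = 100, Σfx = 235, mean = 2.3500
Σfx² = 809
Σf(x − x̄)² = Σfx² − (Σfx)²/n = 809 − 235²/100 = 256.7500
Sample variance = 256.7500 / 99 = 2.5934

2.593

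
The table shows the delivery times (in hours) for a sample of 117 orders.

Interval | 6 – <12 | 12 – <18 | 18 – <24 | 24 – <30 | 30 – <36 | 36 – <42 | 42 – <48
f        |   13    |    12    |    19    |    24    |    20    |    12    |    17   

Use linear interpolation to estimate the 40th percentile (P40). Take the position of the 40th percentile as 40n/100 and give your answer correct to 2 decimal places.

24.70

Cumulative frequencies: 13, 25, 44, 68, 88, 100, 117
n = 117; position = 40n/100 = 46.8.
This falls in the class 24 – <30: L = 24, F = 44, f = 24, h = 6.
40th percentile ≈ 24 + ((46.8 − 44) / 24) × 6 = 24.7000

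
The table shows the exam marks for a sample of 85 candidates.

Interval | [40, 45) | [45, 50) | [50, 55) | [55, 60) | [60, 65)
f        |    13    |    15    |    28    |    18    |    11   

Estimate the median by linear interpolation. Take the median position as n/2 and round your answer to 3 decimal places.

52.589

Cumulative frequencies: 13, 28, 56, 74, 85
n = 85; position = n/2 = 42.5.
This falls in the class [50, 55): L = 50, F = 28, f = 28, h = 5.
Median ≈ 50 + ((42.5 − 28) / 28) × 5 = 52.5893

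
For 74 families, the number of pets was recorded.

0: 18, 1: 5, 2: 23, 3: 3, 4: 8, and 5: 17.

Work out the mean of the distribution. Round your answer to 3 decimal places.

Values: 0, 1, 2, 3, 4, 5
Σfx = 18×0 + 5×1 + 23×2 + 3×3 + 8×4 + 17×5 = 177
n = Σf = 74
Mean = 177 / 74 = 2.3919

2.392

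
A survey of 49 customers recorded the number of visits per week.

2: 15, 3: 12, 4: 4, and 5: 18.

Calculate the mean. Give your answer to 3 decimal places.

3.510

Values: 2, 3, 4, 5
Σfx = 15×2 + 12×3 + 4×4 + 18×5 = 172
n = Σf = 49
Mean = 172 / 49 = 3.5102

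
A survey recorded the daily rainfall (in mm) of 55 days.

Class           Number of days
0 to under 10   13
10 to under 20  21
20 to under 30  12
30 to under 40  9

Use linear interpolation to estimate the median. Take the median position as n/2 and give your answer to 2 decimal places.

16.90

Cumulative frequencies: 13, 34, 46, 55
n = 55; position = n/2 = 27.5.
This falls in the class 10 to under 20: L = 10, F = 13, f = 21, h = 10.
Median ≈ 10 + ((27.5 − 13) / 21) × 10 = 16.9048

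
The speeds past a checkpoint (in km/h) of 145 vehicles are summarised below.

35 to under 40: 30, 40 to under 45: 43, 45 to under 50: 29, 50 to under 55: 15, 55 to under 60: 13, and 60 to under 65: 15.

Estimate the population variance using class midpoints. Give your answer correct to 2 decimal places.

Midpoints: 37.5, 42.5, 47.5, 52.5, 57.5, 62.5
n = 145, Σfm = 6802.5, mean = 46.9138
Σfm² = 328206.25
Σf(m − x̄)² = Σfm² − (Σfm)²/n = 328206.25 − 6802.5²/145 = 9075.1724
Population variance = 9075.1724 / 145 = 62.5874

62.59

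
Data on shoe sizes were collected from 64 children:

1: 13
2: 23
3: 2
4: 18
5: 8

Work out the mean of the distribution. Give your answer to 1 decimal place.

Values: 1, 2, 3, 4, 5
Σfx = 13×1 + 23×2 + 2×3 + 18×4 + 8×5 = 177
n = Σf = 64
Mean = 177 / 64 = 2.7656

2.8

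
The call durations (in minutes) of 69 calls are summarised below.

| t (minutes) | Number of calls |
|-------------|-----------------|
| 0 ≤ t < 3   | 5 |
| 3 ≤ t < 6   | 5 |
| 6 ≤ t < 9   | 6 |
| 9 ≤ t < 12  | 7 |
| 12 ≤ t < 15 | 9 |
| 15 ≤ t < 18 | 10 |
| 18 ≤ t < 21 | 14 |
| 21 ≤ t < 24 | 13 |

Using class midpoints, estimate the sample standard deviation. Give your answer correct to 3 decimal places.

6.622

Midpoints: 1.5, 4.5, 7.5, 10.5, 13.5, 16.5, 19.5, 22.5
n = 69, Σfm = 1000.5, mean = 14.5000
Σfm² = 17489.25
Σf(m − x̄)² = Σfm² − (Σfm)²/n = 17489.25 − 1000.5²/69 = 2982.0000
Sample variance = 2982.0000 / 68 = 43.8529
Standard deviation = √43.8529 = 6.6222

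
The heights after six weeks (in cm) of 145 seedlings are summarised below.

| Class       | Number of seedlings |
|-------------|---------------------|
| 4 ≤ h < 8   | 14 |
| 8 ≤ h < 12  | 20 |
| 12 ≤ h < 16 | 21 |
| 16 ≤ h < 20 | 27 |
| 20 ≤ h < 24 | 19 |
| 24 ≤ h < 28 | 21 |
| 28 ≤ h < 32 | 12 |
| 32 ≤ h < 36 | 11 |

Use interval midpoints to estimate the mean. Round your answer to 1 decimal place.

19.0

Midpoints: 6, 10, 14, 18, 22, 26, 30, 34
Σfm = 14×6 + 20×10 + 21×14 + 27×18 + 19×22 + 21×26 + 12×30 + 11×34 = 2762
n = Σf = 145
Mean = 2762 / 145 = 19.0483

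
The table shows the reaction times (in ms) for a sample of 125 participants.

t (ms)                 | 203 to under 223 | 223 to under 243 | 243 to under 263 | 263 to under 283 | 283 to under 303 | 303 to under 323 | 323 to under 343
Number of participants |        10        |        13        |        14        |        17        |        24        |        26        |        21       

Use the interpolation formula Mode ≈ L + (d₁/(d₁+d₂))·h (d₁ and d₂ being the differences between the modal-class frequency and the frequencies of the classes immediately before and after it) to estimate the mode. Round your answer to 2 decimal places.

Modal class: 303 to under 323 (highest frequency 26).
d₁ = 26 − 24 = 2, d₂ = 26 − 21 = 5
Mode ≈ 303 + (2/(2+5)) × 20 = 303 + 5.7143 = 308.7143

308.71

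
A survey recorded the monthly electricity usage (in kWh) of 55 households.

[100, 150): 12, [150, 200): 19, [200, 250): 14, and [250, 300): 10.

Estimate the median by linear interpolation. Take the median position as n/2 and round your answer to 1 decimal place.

Cumulative frequencies: 12, 31, 45, 55
n = 55; position = n/2 = 27.5.
This falls in the class [150, 200): L = 150, F = 12, f = 19, h = 50.
Median ≈ 150 + ((27.5 − 12) / 19) × 50 = 190.7895

190.8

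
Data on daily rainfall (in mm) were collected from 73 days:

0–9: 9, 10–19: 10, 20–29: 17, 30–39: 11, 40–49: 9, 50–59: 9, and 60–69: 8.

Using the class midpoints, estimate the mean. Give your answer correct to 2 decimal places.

Midpoints: 4.5, 14.5, 24.5, 34.5, 44.5, 54.5, 64.5
Σfm = 9×4.5 + 10×14.5 + 17×24.5 + 11×34.5 + 9×44.5 + 9×54.5 + 8×64.5 = 2388.5
n = Σf = 73
Mean = 2388.5 / 73 = 32.7192

32.72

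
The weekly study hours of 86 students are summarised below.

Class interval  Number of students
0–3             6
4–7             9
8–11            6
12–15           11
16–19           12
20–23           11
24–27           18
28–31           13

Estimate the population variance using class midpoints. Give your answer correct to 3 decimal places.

76.340

Midpoints: 1.5, 5.5, 9.5, 13.5, 17.5, 21.5, 25.5, 29.5
n = 86, Σfm = 1553, mean = 18.0581
Σfm² = 34609.5
Σf(m − x̄)² = Σfm² − (Σfm)²/n = 34609.5 − 1553²/86 = 6565.2093
Population variance = 6565.2093 / 86 = 76.3396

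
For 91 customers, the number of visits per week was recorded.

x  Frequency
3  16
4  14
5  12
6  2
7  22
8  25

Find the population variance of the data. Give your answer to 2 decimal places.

Values: 3, 4, 5, 6, 7, 8
n = 91, Σfx = 530, mean = 5.8242
Σfx² = 3418
Σf(x − x̄)² = Σfx² − (Σfx)²/n = 3418 − 530²/91 = 331.1868
Population variance = 331.1868 / 91 = 3.6394

3.64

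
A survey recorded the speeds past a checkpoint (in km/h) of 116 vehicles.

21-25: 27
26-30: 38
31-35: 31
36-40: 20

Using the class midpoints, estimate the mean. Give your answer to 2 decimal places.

29.90

Midpoints: 23, 28, 33, 38
Σfm = 27×23 + 38×28 + 31×33 + 20×38 = 3468
n = Σf = 116
Mean = 3468 / 116 = 29.8966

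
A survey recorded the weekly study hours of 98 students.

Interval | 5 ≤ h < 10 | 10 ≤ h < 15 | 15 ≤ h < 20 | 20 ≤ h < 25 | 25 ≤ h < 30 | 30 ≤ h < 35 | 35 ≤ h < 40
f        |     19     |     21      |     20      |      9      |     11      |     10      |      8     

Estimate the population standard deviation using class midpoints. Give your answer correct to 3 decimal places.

9.532

Midpoints: 7.5, 12.5, 17.5, 22.5, 27.5, 32.5, 37.5
n = 98, Σfm = 1885, mean = 19.2347
Σfm² = 45162.5
Σf(m − x̄)² = Σfm² − (Σfm)²/n = 45162.5 − 1885²/98 = 8905.1020
Population variance = 8905.1020 / 98 = 90.8684
Standard deviation = √90.8684 = 9.5325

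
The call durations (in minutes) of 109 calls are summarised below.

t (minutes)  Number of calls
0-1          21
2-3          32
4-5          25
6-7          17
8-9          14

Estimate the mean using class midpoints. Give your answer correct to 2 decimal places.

3.97

Midpoints: 0.5, 2.5, 4.5, 6.5, 8.5
Σfm = 21×0.5 + 32×2.5 + 25×4.5 + 17×6.5 + 14×8.5 = 432.5
n = Σf = 109
Mean = 432.5 / 109 = 3.9679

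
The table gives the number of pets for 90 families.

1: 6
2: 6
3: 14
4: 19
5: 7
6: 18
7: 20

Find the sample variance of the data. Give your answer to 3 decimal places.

Values: 1, 2, 3, 4, 5, 6, 7
n = 90, Σfx = 419, mean = 4.6556
Σfx² = 2263
Σf(x − x̄)² = Σfx² − (Σfx)²/n = 2263 − 419²/90 = 312.3222
Sample variance = 312.3222 / 89 = 3.5092

3.509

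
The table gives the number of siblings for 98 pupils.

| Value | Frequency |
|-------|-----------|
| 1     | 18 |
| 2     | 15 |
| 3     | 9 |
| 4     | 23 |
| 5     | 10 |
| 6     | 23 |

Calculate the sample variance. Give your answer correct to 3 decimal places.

Values: 1, 2, 3, 4, 5, 6
n = 98, Σfx = 355, mean = 3.6224
Σfx² = 1605
Σf(x − x̄)² = Σfx² − (Σfx)²/n = 1605 − 355²/98 = 319.0306
Sample variance = 319.0306 / 97 = 3.2890

3.289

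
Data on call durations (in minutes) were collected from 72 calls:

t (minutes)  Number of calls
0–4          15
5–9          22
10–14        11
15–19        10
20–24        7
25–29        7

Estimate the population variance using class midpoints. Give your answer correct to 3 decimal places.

63.305

Midpoints: 2, 7, 12, 17, 22, 27
n = 72, Σfm = 829, mean = 11.5139
Σfm² = 14103
Σf(m − x̄)² = Σfm² − (Σfm)²/n = 14103 − 829²/72 = 4557.9861
Population variance = 4557.9861 / 72 = 63.3054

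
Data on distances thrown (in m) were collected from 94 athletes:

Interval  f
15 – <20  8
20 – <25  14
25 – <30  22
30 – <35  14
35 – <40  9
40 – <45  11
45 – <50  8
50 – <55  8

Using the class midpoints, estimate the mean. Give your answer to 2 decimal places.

Midpoints: 17.5, 22.5, 27.5, 32.5, 37.5, 42.5, 47.5, 52.5
Σfm = 8×17.5 + 14×22.5 + 22×27.5 + 14×32.5 + 9×37.5 + 11×42.5 + 8×47.5 + 8×52.5 = 3120
n = Σf = 94
Mean = 3120 / 94 = 33.1915

33.19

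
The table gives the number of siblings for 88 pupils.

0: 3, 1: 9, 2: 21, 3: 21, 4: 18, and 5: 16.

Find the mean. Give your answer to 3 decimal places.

3.023

Values: 0, 1, 2, 3, 4, 5
Σfx = 3×0 + 9×1 + 21×2 + 21×3 + 18×4 + 16×5 = 266
n = Σf = 88
Mean = 266 / 88 = 3.0227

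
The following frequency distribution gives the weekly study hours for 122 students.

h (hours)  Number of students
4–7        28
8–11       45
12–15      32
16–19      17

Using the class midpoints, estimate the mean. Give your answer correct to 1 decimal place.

10.7

Midpoints: 5.5, 9.5, 13.5, 17.5
Σfm = 28×5.5 + 45×9.5 + 32×13.5 + 17×17.5 = 1311
n = Σf = 122
Mean = 1311 / 122 = 10.7459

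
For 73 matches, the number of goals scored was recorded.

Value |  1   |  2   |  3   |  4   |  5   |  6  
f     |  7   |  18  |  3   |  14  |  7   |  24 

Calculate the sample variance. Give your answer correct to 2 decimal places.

3.34

Values: 1, 2, 3, 4, 5, 6
n = 73, Σfx = 287, mean = 3.9315
Σfx² = 1369
Σf(x − x̄)² = Σfx² − (Σfx)²/n = 1369 − 287²/73 = 240.6575
Sample variance = 240.6575 / 72 = 3.3425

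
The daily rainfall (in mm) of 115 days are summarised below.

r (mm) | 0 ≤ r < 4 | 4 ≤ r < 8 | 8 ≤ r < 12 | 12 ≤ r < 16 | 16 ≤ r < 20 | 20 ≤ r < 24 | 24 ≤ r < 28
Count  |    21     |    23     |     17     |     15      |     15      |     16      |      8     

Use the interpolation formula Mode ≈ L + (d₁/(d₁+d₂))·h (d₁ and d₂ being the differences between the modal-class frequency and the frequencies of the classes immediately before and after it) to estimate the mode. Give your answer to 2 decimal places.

5.00

Modal class: 4 ≤ r < 8 (highest frequency 23).
d₁ = 23 − 21 = 2, d₂ = 23 − 17 = 6
Mode ≈ 4 + (2/(2+6)) × 4 = 4 + 1.0000 = 5.0000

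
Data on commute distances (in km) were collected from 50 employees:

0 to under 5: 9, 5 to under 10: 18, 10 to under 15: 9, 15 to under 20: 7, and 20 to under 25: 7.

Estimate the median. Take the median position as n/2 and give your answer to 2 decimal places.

Cumulative frequencies: 9, 27, 36, 43, 50
n = 50; position = n/2 = 25.
This falls in the class 5 to under 10: L = 5, F = 9, f = 18, h = 5.
Median ≈ 5 + ((25 − 9) / 18) × 5 = 9.4444

9.44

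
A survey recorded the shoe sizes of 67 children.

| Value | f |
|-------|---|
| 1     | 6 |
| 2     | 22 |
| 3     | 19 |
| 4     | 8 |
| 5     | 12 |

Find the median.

3

Cumulative frequencies: 6, 28, 47, 55, 67
n = 67, so the median is the value in position (n+1)/2 = 34.
Position 34 falls at value 3.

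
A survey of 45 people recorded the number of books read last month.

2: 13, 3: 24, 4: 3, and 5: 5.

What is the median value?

3

Cumulative frequencies: 13, 37, 40, 45
n = 45, so the median is the value in position (n+1)/2 = 23.
Position 23 falls at value 3.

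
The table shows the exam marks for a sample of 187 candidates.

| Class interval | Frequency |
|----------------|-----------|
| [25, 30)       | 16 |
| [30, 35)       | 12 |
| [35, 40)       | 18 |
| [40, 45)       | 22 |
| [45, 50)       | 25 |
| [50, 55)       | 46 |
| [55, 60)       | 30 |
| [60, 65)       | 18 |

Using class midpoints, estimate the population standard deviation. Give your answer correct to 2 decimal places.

10.25

Midpoints: 27.5, 32.5, 37.5, 42.5, 47.5, 52.5, 57.5, 62.5
n = 187, Σfm = 8892.5, mean = 47.5535
Σfm² = 442518.75
Σf(m − x̄)² = Σfm² − (Σfm)²/n = 442518.75 − 8892.5²/187 = 19649.4652
Population variance = 19649.4652 / 187 = 105.0774
Standard deviation = √105.0774 = 10.2507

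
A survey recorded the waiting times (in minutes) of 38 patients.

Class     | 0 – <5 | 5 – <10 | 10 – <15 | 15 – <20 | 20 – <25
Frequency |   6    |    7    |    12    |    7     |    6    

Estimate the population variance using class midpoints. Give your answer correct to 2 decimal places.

Midpoints: 2.5, 7.5, 12.5, 17.5, 22.5
n = 38, Σfm = 475, mean = 12.5000
Σfm² = 7487.5
Σf(m − x̄)² = Σfm² − (Σfm)²/n = 7487.5 − 475²/38 = 1550.0000
Population variance = 1550.0000 / 38 = 40.7895

40.79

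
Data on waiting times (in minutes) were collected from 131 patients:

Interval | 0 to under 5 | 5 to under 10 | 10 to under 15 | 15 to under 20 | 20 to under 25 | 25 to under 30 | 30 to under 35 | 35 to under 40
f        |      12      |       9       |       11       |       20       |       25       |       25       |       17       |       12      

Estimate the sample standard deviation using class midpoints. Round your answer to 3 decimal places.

Midpoints: 2.5, 7.5, 12.5, 17.5, 22.5, 27.5, 32.5, 37.5
n = 131, Σfm = 2837.5, mean = 21.6603
Σfm² = 74818.75
Σf(m − x̄)² = Σfm² − (Σfm)²/n = 74818.75 − 2837.5²/131 = 13357.6336
Sample variance = 13357.6336 / 130 = 102.7510
Standard deviation = √102.7510 = 10.1366

10.137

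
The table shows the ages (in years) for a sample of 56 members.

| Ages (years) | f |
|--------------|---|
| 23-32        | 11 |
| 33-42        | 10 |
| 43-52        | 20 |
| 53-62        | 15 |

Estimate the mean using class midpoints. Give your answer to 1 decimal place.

Midpoints: 27.5, 37.5, 47.5, 57.5
Σfm = 11×27.5 + 10×37.5 + 20×47.5 + 15×57.5 = 2490
n = Σf = 56
Mean = 2490 / 56 = 44.4643

44.5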